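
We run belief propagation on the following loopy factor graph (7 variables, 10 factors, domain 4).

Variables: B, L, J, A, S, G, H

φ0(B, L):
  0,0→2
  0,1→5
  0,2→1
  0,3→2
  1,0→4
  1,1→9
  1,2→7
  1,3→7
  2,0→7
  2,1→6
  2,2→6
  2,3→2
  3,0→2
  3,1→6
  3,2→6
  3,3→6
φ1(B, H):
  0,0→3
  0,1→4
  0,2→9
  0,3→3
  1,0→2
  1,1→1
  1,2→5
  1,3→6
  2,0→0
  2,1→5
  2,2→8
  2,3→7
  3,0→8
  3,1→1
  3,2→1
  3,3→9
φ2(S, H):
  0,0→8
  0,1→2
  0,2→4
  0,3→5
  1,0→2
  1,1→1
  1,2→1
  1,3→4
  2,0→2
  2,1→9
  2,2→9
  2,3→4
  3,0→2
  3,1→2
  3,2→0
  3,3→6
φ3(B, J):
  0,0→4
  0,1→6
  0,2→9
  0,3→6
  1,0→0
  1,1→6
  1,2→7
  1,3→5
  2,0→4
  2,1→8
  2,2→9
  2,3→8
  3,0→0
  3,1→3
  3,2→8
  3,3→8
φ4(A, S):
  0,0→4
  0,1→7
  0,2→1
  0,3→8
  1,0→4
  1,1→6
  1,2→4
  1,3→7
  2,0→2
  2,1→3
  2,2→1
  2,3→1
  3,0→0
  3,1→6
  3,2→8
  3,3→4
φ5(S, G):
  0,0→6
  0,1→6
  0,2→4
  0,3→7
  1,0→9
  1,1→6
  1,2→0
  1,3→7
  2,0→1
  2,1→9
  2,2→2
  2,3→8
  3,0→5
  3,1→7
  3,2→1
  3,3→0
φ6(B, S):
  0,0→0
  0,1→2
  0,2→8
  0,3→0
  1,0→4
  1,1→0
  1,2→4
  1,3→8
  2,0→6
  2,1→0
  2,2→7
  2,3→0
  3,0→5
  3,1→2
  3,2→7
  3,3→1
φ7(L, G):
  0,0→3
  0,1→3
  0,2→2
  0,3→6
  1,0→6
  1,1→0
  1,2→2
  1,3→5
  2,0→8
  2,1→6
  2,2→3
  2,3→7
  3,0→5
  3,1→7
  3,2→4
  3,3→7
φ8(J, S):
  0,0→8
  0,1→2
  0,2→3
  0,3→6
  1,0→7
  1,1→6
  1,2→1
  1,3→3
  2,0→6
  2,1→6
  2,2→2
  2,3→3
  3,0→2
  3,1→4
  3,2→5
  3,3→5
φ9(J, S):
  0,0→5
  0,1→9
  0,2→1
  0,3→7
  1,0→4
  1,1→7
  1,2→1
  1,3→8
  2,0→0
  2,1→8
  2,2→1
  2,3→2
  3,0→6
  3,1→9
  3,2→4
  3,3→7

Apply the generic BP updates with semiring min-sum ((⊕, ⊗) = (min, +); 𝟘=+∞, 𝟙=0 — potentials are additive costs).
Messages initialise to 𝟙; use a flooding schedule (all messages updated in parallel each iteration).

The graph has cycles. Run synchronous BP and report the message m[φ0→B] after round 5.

message @ round 5 = [4, 6, 6, 4]

init: all messages = 𝟙 over 4 values
r1 m[φ0→B] = [1, 4, 2, 2]
r1 m[φ0→L] = [2, 5, 1, 2]
r1 m[φ1→B] = [3, 1, 0, 1]
r1 m[φ1→H] = [0, 1, 1, 3]
r1 m[φ2→S] = [2, 1, 2, 0]
r1 m[φ2→H] = [2, 1, 0, 4]
r1 m[φ3→B] = [4, 0, 4, 0]
r1 m[φ3→J] = [0, 3, 7, 5]
r1 m[φ4→A] = [1, 4, 1, 0]
r1 m[φ4→S] = [0, 3, 1, 1]
r1 m[φ5→S] = [4, 0, 1, 0]
r1 m[φ5→G] = [1, 6, 0, 0]
r1 m[φ6→B] = [0, 0, 0, 1]
r1 m[φ6→S] = [0, 0, 4, 0]
r1 m[φ7→L] = [2, 0, 3, 4]
r1 m[φ7→G] = [3, 0, 2, 5]
r1 m[φ8→J] = [2, 1, 2, 2]
r1 m[φ8→S] = [2, 2, 1, 3]
r1 m[φ9→J] = [1, 1, 0, 4]
r1 m[φ9→S] = [0, 7, 1, 2]
r1 m[B→φ0] = [0, 0, 0, 0]
r1 m[B→φ1] = [0, 0, 0, 0]
r1 m[B→φ3] = [0, 0, 0, 0]
r1 m[B→φ6] = [0, 0, 0, 0]
r1 m[L→φ0] = [0, 0, 0, 0]
r1 m[L→φ7] = [0, 0, 0, 0]
r1 m[J→φ3] = [0, 0, 0, 0]
r1 m[J→φ8] = [0, 0, 0, 0]
r1 m[J→φ9] = [0, 0, 0, 0]
r1 m[A→φ4] = [0, 0, 0, 0]
r1 m[S→φ2] = [0, 0, 0, 0]
r1 m[S→φ4] = [0, 0, 0, 0]
r1 m[S→φ5] = [0, 0, 0, 0]
r1 m[S→φ6] = [0, 0, 0, 0]
r1 m[S→φ8] = [0, 0, 0, 0]
r1 m[S→φ9] = [0, 0, 0, 0]
r1 m[G→φ5] = [0, 0, 0, 0]
r1 m[G→φ7] = [0, 0, 0, 0]
r1 m[H→φ1] = [0, 0, 0, 0]
r1 m[H→φ2] = [0, 0, 0, 0]
r2 m[φ0→B] = [1, 4, 2, 2]
r2 m[φ0→L] = [2, 5, 1, 2]
r2 m[φ1→B] = [3, 1, 0, 1]
r2 m[φ1→H] = [0, 1, 1, 3]
r2 m[φ2→S] = [2, 1, 2, 0]
r2 m[φ2→H] = [2, 1, 0, 4]
r2 m[φ3→B] = [4, 0, 4, 0]
r2 m[φ3→J] = [0, 3, 7, 5]
r2 m[φ4→A] = [1, 4, 1, 0]
r2 m[φ4→S] = [0, 3, 1, 1]
r2 m[φ5→S] = [4, 0, 1, 0]
r2 m[φ5→G] = [1, 6, 0, 0]
r2 m[φ6→B] = [0, 0, 0, 1]
r2 m[φ6→S] = [0, 0, 4, 0]
r2 m[φ7→L] = [2, 0, 3, 4]
r2 m[φ7→G] = [3, 0, 2, 5]
r2 m[φ8→J] = [2, 1, 2, 2]
r2 m[φ8→S] = [2, 2, 1, 3]
r2 m[φ9→J] = [1, 1, 0, 4]
r2 m[φ9→S] = [0, 7, 1, 2]
r2 m[B→φ0] = [7, 1, 4, 2]
r2 m[B→φ1] = [5, 4, 6, 3]
r2 m[B→φ3] = [4, 5, 2, 4]
r2 m[B→φ6] = [8, 5, 6, 3]
r2 m[L→φ0] = [2, 0, 3, 4]
r2 m[L→φ7] = [2, 5, 1, 2]
r2 m[J→φ3] = [3, 2, 2, 6]
r2 m[J→φ8] = [1, 4, 7, 9]
r2 m[J→φ9] = [2, 4, 9, 7]
r2 m[A→φ4] = [0, 0, 0, 0]
r2 m[S→φ2] = [6, 12, 8, 6]
r2 m[S→φ4] = [8, 10, 9, 5]
r2 m[S→φ5] = [4, 13, 9, 6]
r2 m[S→φ6] = [8, 13, 6, 6]
r2 m[S→φ8] = [6, 11, 9, 3]
r2 m[S→φ9] = [8, 6, 9, 4]
r2 m[G→φ5] = [3, 0, 2, 5]
r2 m[G→φ7] = [1, 6, 0, 0]
r2 m[H→φ1] = [2, 1, 0, 4]
r2 m[H→φ2] = [0, 1, 1, 3]
r3 m[φ0→B] = [4, 6, 6, 4]
r3 m[φ0→L] = [4, 8, 8, 6]
r3 m[φ1→B] = [5, 2, 2, 1]
r3 m[φ1→H] = [6, 4, 4, 8]
r3 m[φ2→S] = [3, 2, 2, 1]
r3 m[φ2→H] = [8, 8, 6, 11]
r3 m[φ3→B] = [7, 3, 7, 3]
r3 m[φ3→J] = [4, 7, 11, 10]
r3 m[φ4→A] = [10, 12, 6, 8]
r3 m[φ4→S] = [0, 3, 1, 1]
r3 m[φ5→S] = [6, 2, 4, 3]
r3 m[φ5→G] = [10, 10, 7, 6]
r3 m[φ6→B] = [6, 10, 6, 7]
r3 m[φ6→S] = [8, 5, 9, 4]
r3 m[φ7→L] = [2, 2, 3, 4]
r3 m[φ7→G] = [5, 5, 4, 8]
r3 m[φ8→J] = [9, 6, 6, 8]
r3 m[φ8→S] = [9, 3, 4, 7]
r3 m[φ9→J] = [10, 10, 6, 11]
r3 m[φ9→S] = [7, 11, 3, 9]
r3 m[B→φ0] = [7, 1, 4, 2]
r3 m[B→φ1] = [5, 4, 6, 3]
r3 m[B→φ3] = [4, 5, 2, 4]
r3 m[B→φ6] = [8, 5, 6, 3]
r3 m[L→φ0] = [2, 0, 3, 4]
r3 m[L→φ7] = [2, 5, 1, 2]
r3 m[J→φ3] = [3, 2, 2, 6]
r3 m[J→φ8] = [1, 4, 7, 9]
r3 m[J→φ9] = [2, 4, 9, 7]
r3 m[A→φ4] = [0, 0, 0, 0]
r3 m[S→φ2] = [6, 12, 8, 6]
r3 m[S→φ4] = [8, 10, 9, 5]
r3 m[S→φ5] = [4, 13, 9, 6]
r3 m[S→φ6] = [8, 13, 6, 6]
r3 m[S→φ8] = [6, 11, 9, 3]
r3 m[S→φ9] = [8, 6, 9, 4]
r3 m[G→φ5] = [3, 0, 2, 5]
r3 m[G→φ7] = [1, 6, 0, 0]
r3 m[H→φ1] = [2, 1, 0, 4]
r3 m[H→φ2] = [0, 1, 1, 3]
r4 m[φ0→B] = [4, 6, 6, 4]
r4 m[φ0→L] = [4, 8, 8, 6]
r4 m[φ1→B] = [5, 2, 2, 1]
r4 m[φ1→H] = [6, 4, 4, 8]
r4 m[φ2→S] = [3, 2, 2, 1]
r4 m[φ2→H] = [8, 8, 6, 11]
r4 m[φ3→B] = [7, 3, 7, 3]
r4 m[φ3→J] = [4, 7, 11, 10]
r4 m[φ4→A] = [10, 12, 6, 8]
r4 m[φ4→S] = [0, 3, 1, 1]
r4 m[φ5→S] = [6, 2, 4, 3]
r4 m[φ5→G] = [10, 10, 7, 6]
r4 m[φ6→B] = [6, 10, 6, 7]
r4 m[φ6→S] = [8, 5, 9, 4]
r4 m[φ7→L] = [2, 2, 3, 4]
r4 m[φ7→G] = [5, 5, 4, 8]
r4 m[φ8→J] = [9, 6, 6, 8]
r4 m[φ8→S] = [9, 3, 4, 7]
r4 m[φ9→J] = [10, 10, 6, 11]
r4 m[φ9→S] = [7, 11, 3, 9]
r4 m[B→φ0] = [18, 15, 15, 11]
r4 m[B→φ1] = [17, 19, 19, 14]
r4 m[B→φ3] = [15, 18, 14, 12]
r4 m[B→φ6] = [16, 11, 15, 8]
r4 m[L→φ0] = [2, 2, 3, 4]
r4 m[L→φ7] = [4, 8, 8, 6]
r4 m[J→φ3] = [19, 16, 12, 19]
r4 m[J→φ8] = [14, 17, 17, 21]
r4 m[J→φ9] = [13, 13, 17, 18]
r4 m[A→φ4] = [0, 0, 0, 0]
r4 m[S→φ2] = [30, 24, 21, 24]
r4 m[S→φ4] = [33, 23, 22, 24]
r4 m[S→φ5] = [27, 24, 19, 22]
r4 m[S→φ6] = [25, 21, 14, 21]
r4 m[S→φ8] = [24, 23, 19, 18]
r4 m[S→φ9] = [26, 15, 20, 16]
r4 m[G→φ5] = [5, 5, 4, 8]
r4 m[G→φ7] = [10, 10, 7, 6]
r4 m[H→φ1] = [8, 8, 6, 11]
r4 m[H→φ2] = [6, 4, 4, 8]
r5 m[φ0→B] = [4, 6, 6, 4]
r5 m[φ0→L] = [13, 17, 17, 17]
r5 m[φ1→B] = [11, 9, 8, 7]
r5 m[φ1→H] = [19, 15, 15, 20]
r5 m[φ2→S] = [6, 5, 8, 4]
r5 m[φ2→H] = [23, 25, 24, 25]
r5 m[φ3→B] = [21, 19, 21, 19]
r5 m[φ3→J] = [12, 15, 20, 20]
r5 m[φ4→A] = [23, 26, 23, 28]
r5 m[φ4→S] = [0, 3, 1, 1]
r5 m[φ5→S] = [8, 4, 6, 5]
r5 m[φ5→G] = [20, 28, 21, 22]
r5 m[φ6→B] = [21, 18, 21, 21]
r5 m[φ6→S] = [13, 10, 15, 9]
r5 m[φ7→L] = [9, 9, 10, 11]
r5 m[φ7→G] = [7, 7, 6, 10]
r5 m[φ8→J] = [22, 20, 21, 23]
r5 m[φ8→S] = [22, 16, 17, 20]
r5 m[φ9→J] = [21, 21, 18, 23]
r5 m[φ9→S] = [17, 20, 14, 19]
r5 m[B→φ0] = [18, 15, 15, 11]
r5 m[B→φ1] = [17, 19, 19, 14]
r5 m[B→φ3] = [15, 18, 14, 12]
r5 m[B→φ6] = [16, 11, 15, 8]
r5 m[L→φ0] = [2, 2, 3, 4]
r5 m[L→φ7] = [4, 8, 8, 6]
r5 m[J→φ3] = [19, 16, 12, 19]
r5 m[J→φ8] = [14, 17, 17, 21]
r5 m[J→φ9] = [13, 13, 17, 18]
r5 m[A→φ4] = [0, 0, 0, 0]
r5 m[S→φ2] = [30, 24, 21, 24]
r5 m[S→φ4] = [33, 23, 22, 24]
r5 m[S→φ5] = [27, 24, 19, 22]
r5 m[S→φ6] = [25, 21, 14, 21]
r5 m[S→φ8] = [24, 23, 19, 18]
r5 m[S→φ9] = [26, 15, 20, 16]
r5 m[G→φ5] = [5, 5, 4, 8]
r5 m[G→φ7] = [10, 10, 7, 6]
r5 m[H→φ1] = [8, 8, 6, 11]
r5 m[H→φ2] = [6, 4, 4, 8]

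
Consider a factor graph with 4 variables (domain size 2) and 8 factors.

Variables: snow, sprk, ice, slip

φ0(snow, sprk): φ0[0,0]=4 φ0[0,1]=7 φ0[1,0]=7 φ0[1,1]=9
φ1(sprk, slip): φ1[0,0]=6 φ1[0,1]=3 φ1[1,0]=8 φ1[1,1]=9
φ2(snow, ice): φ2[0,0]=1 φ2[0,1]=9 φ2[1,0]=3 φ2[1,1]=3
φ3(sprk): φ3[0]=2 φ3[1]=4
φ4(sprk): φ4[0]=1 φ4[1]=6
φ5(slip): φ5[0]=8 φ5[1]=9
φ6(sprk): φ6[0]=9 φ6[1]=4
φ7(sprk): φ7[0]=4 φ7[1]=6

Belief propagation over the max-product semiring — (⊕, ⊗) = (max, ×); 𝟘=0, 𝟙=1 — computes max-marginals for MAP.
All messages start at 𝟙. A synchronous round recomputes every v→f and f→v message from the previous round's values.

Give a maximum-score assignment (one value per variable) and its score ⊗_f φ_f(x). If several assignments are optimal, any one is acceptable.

init: all messages = 𝟙 over 2 values
r1 m[φ0→snow] = [7, 9]
r1 m[φ0→sprk] = [7, 9]
r1 m[φ1→sprk] = [6, 9]
r1 m[φ1→slip] = [8, 9]
r1 m[φ2→snow] = [9, 3]
r1 m[φ2→ice] = [3, 9]
r1 m[φ3→sprk] = [2, 4]
r1 m[φ4→sprk] = [1, 6]
r1 m[φ5→slip] = [8, 9]
r1 m[φ6→sprk] = [9, 4]
r1 m[φ7→sprk] = [4, 6]
r1 m[snow→φ0] = [1, 1]
r1 m[snow→φ2] = [1, 1]
r1 m[sprk→φ0] = [1, 1]
r1 m[sprk→φ1] = [1, 1]
r1 m[sprk→φ3] = [1, 1]
r1 m[sprk→φ4] = [1, 1]
r1 m[sprk→φ6] = [1, 1]
r1 m[sprk→φ7] = [1, 1]
r1 m[ice→φ2] = [1, 1]
r1 m[slip→φ1] = [1, 1]
r1 m[slip→φ5] = [1, 1]
r2 m[φ0→snow] = [7, 9]
r2 m[φ0→sprk] = [7, 9]
r2 m[φ1→sprk] = [6, 9]
r2 m[φ1→slip] = [8, 9]
r2 m[φ2→snow] = [9, 3]
r2 m[φ2→ice] = [3, 9]
r2 m[φ3→sprk] = [2, 4]
r2 m[φ4→sprk] = [1, 6]
r2 m[φ5→slip] = [8, 9]
r2 m[φ6→sprk] = [9, 4]
r2 m[φ7→sprk] = [4, 6]
r2 m[snow→φ0] = [9, 3]
r2 m[snow→φ2] = [7, 9]
r2 m[sprk→φ0] = [432, 5184]
r2 m[sprk→φ1] = [504, 5184]
r2 m[sprk→φ3] = [1512, 11664]
r2 m[sprk→φ4] = [3024, 7776]
r2 m[sprk→φ6] = [336, 11664]
r2 m[sprk→φ7] = [756, 7776]
r2 m[ice→φ2] = [1, 1]
r2 m[slip→φ1] = [8, 9]
r2 m[slip→φ5] = [8, 9]
r3 m[φ0→snow] = [36288, 46656]
r3 m[φ0→sprk] = [36, 63]
r3 m[φ1→sprk] = [48, 81]
r3 m[φ1→slip] = [41472, 46656]
r3 m[φ2→snow] = [9, 3]
r3 m[φ2→ice] = [27, 63]
r3 m[φ3→sprk] = [2, 4]
r3 m[φ4→sprk] = [1, 6]
r3 m[φ5→slip] = [8, 9]
r3 m[φ6→sprk] = [9, 4]
r3 m[φ7→sprk] = [4, 6]
r3 m[snow→φ0] = [9, 3]
r3 m[snow→φ2] = [7, 9]
r3 m[sprk→φ0] = [432, 5184]
r3 m[sprk→φ1] = [504, 5184]
r3 m[sprk→φ3] = [1512, 11664]
r3 m[sprk→φ4] = [3024, 7776]
r3 m[sprk→φ6] = [336, 11664]
r3 m[sprk→φ7] = [756, 7776]
r3 m[ice→φ2] = [1, 1]
r3 m[slip→φ1] = [8, 9]
r3 m[slip→φ5] = [8, 9]
r4 m[φ0→snow] = [36288, 46656]
r4 m[φ0→sprk] = [36, 63]
r4 m[φ1→sprk] = [48, 81]
r4 m[φ1→slip] = [41472, 46656]
r4 m[φ2→snow] = [9, 3]
r4 m[φ2→ice] = [27, 63]
r4 m[φ3→sprk] = [2, 4]
r4 m[φ4→sprk] = [1, 6]
r4 m[φ5→slip] = [8, 9]
r4 m[φ6→sprk] = [9, 4]
r4 m[φ7→sprk] = [4, 6]
r4 m[snow→φ0] = [9, 3]
r4 m[snow→φ2] = [36288, 46656]
r4 m[sprk→φ0] = [3456, 46656]
r4 m[sprk→φ1] = [2592, 36288]
r4 m[sprk→φ3] = [62208, 734832]
r4 m[sprk→φ4] = [124416, 489888]
r4 m[sprk→φ6] = [13824, 734832]
r4 m[sprk→φ7] = [31104, 489888]
r4 m[ice→φ2] = [1, 1]
r4 m[slip→φ1] = [8, 9]
r4 m[slip→φ5] = [41472, 46656]
r5 m[φ0→snow] = [326592, 419904]
r5 m[φ0→sprk] = [36, 63]
r5 m[φ1→sprk] = [48, 81]
r5 m[φ1→slip] = [290304, 326592]
r5 m[φ2→snow] = [9, 3]
r5 m[φ2→ice] = [139968, 326592]
r5 m[φ3→sprk] = [2, 4]
r5 m[φ4→sprk] = [1, 6]
r5 m[φ5→slip] = [8, 9]
r5 m[φ6→sprk] = [9, 4]
r5 m[φ7→sprk] = [4, 6]
r5 m[snow→φ0] = [9, 3]
r5 m[snow→φ2] = [36288, 46656]
r5 m[sprk→φ0] = [3456, 46656]
r5 m[sprk→φ1] = [2592, 36288]
r5 m[sprk→φ3] = [62208, 734832]
r5 m[sprk→φ4] = [124416, 489888]
r5 m[sprk→φ6] = [13824, 734832]
r5 m[sprk→φ7] = [31104, 489888]
r5 m[ice→φ2] = [1, 1]
r5 m[slip→φ1] = [8, 9]
r5 m[slip→φ5] = [41472, 46656]
r6 m[φ0→snow] = [326592, 419904]
r6 m[φ0→sprk] = [36, 63]
r6 m[φ1→sprk] = [48, 81]
r6 m[φ1→slip] = [290304, 326592]
r6 m[φ2→snow] = [9, 3]
r6 m[φ2→ice] = [139968, 326592]
r6 m[φ3→sprk] = [2, 4]
r6 m[φ4→sprk] = [1, 6]
r6 m[φ5→slip] = [8, 9]
r6 m[φ6→sprk] = [9, 4]
r6 m[φ7→sprk] = [4, 6]
r6 m[snow→φ0] = [9, 3]
r6 m[snow→φ2] = [326592, 419904]
r6 m[sprk→φ0] = [3456, 46656]
r6 m[sprk→φ1] = [2592, 36288]
r6 m[sprk→φ3] = [62208, 734832]
r6 m[sprk→φ4] = [124416, 489888]
r6 m[sprk→φ6] = [13824, 734832]
r6 m[sprk→φ7] = [31104, 489888]
r6 m[ice→φ2] = [1, 1]
r6 m[slip→φ1] = [8, 9]
r6 m[slip→φ5] = [290304, 326592]
r7 m[φ0→snow] = [326592, 419904]
r7 m[φ0→sprk] = [36, 63]
r7 m[φ1→sprk] = [48, 81]
r7 m[φ1→slip] = [290304, 326592]
r7 m[φ2→snow] = [9, 3]
r7 m[φ2→ice] = [1259712, 2939328]
r7 m[φ3→sprk] = [2, 4]
r7 m[φ4→sprk] = [1, 6]
r7 m[φ5→slip] = [8, 9]
r7 m[φ6→sprk] = [9, 4]
r7 m[φ7→sprk] = [4, 6]
r7 m[snow→φ0] = [9, 3]
r7 m[snow→φ2] = [326592, 419904]
r7 m[sprk→φ0] = [3456, 46656]
r7 m[sprk→φ1] = [2592, 36288]
r7 m[sprk→φ3] = [62208, 734832]
r7 m[sprk→φ4] = [124416, 489888]
r7 m[sprk→φ6] = [13824, 734832]
r7 m[sprk→φ7] = [31104, 489888]
r7 m[ice→φ2] = [1, 1]
r7 m[slip→φ1] = [8, 9]
r7 m[slip→φ5] = [290304, 326592]
r8 m[φ0→snow] = [326592, 419904]
r8 m[φ0→sprk] = [36, 63]
r8 m[φ1→sprk] = [48, 81]
r8 m[φ1→slip] = [290304, 326592]
r8 m[φ2→snow] = [9, 3]
r8 m[φ2→ice] = [1259712, 2939328]
r8 m[φ3→sprk] = [2, 4]
r8 m[φ4→sprk] = [1, 6]
r8 m[φ5→slip] = [8, 9]
r8 m[φ6→sprk] = [9, 4]
r8 m[φ7→sprk] = [4, 6]
r8 m[snow→φ0] = [9, 3]
r8 m[snow→φ2] = [326592, 419904]
r8 m[sprk→φ0] = [3456, 46656]
r8 m[sprk→φ1] = [2592, 36288]
r8 m[sprk→φ3] = [62208, 734832]
r8 m[sprk→φ4] = [124416, 489888]
r8 m[sprk→φ6] = [13824, 734832]
r8 m[sprk→φ7] = [31104, 489888]
r8 m[ice→φ2] = [1, 1]
r8 m[slip→φ1] = [8, 9]
r8 m[slip→φ5] = [290304, 326592]
fixed point reached at round 8
traceback from snow: (snow=0, sprk=1, ice=1, slip=1), score=2939328

assignment: (snow=0, sprk=1, ice=1, slip=1); score = 2939328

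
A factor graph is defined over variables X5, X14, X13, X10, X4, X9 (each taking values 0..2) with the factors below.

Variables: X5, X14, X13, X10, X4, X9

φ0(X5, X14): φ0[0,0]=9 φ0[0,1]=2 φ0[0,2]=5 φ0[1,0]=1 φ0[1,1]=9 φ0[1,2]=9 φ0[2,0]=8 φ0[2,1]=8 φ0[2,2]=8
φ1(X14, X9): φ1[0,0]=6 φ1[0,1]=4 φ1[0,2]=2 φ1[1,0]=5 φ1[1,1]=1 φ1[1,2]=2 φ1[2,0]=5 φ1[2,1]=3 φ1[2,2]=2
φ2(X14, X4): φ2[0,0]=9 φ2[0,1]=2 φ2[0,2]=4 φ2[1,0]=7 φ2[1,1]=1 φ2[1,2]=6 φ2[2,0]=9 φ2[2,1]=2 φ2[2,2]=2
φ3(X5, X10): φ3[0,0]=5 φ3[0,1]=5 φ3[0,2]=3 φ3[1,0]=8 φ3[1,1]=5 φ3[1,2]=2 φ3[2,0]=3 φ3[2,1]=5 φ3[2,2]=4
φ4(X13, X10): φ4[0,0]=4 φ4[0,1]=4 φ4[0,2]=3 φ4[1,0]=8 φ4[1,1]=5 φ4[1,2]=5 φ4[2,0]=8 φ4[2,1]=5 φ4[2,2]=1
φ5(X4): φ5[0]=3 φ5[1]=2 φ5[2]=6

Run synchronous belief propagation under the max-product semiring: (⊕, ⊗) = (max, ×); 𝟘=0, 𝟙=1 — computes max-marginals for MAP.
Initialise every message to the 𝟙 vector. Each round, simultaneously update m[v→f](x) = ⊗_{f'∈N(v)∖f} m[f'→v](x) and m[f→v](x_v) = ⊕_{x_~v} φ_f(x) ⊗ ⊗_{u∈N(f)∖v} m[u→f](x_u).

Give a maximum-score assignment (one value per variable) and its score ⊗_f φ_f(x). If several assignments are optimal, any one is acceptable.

init: all messages = 𝟙 over 3 values
r1 m[φ0→X5] = [9, 9, 8]
r1 m[φ0→X14] = [9, 9, 9]
r1 m[φ1→X14] = [6, 5, 5]
r1 m[φ1→X9] = [6, 4, 2]
r1 m[φ2→X14] = [9, 7, 9]
r1 m[φ2→X4] = [9, 2, 6]
r1 m[φ3→X5] = [5, 8, 5]
r1 m[φ3→X10] = [8, 5, 4]
r1 m[φ4→X13] = [4, 8, 8]
r1 m[φ4→X10] = [8, 5, 5]
r1 m[φ5→X4] = [3, 2, 6]
r1 m[X5→φ0] = [1, 1, 1]
r1 m[X5→φ3] = [1, 1, 1]
r1 m[X14→φ0] = [1, 1, 1]
r1 m[X14→φ1] = [1, 1, 1]
r1 m[X14→φ2] = [1, 1, 1]
r1 m[X13→φ4] = [1, 1, 1]
r1 m[X10→φ3] = [1, 1, 1]
r1 m[X10→φ4] = [1, 1, 1]
r1 m[X4→φ2] = [1, 1, 1]
r1 m[X4→φ5] = [1, 1, 1]
r1 m[X9→φ1] = [1, 1, 1]
r2 m[φ0→X5] = [9, 9, 8]
r2 m[φ0→X14] = [9, 9, 9]
r2 m[φ1→X14] = [6, 5, 5]
r2 m[φ1→X9] = [6, 4, 2]
r2 m[φ2→X14] = [9, 7, 9]
r2 m[φ2→X4] = [9, 2, 6]
r2 m[φ3→X5] = [5, 8, 5]
r2 m[φ3→X10] = [8, 5, 4]
r2 m[φ4→X13] = [4, 8, 8]
r2 m[φ4→X10] = [8, 5, 5]
r2 m[φ5→X4] = [3, 2, 6]
r2 m[X5→φ0] = [5, 8, 5]
r2 m[X5→φ3] = [9, 9, 8]
r2 m[X14→φ0] = [54, 35, 45]
r2 m[X14→φ1] = [81, 63, 81]
r2 m[X14→φ2] = [54, 45, 45]
r2 m[X13→φ4] = [1, 1, 1]
r2 m[X10→φ3] = [8, 5, 5]
r2 m[X10→φ4] = [8, 5, 4]
r2 m[X4→φ2] = [3, 2, 6]
r2 m[X4→φ5] = [9, 2, 6]
r2 m[X9→φ1] = [1, 1, 1]
r3 m[φ0→X5] = [486, 405, 432]
r3 m[φ0→X14] = [45, 72, 72]
r3 m[φ1→X14] = [6, 5, 5]
r3 m[φ1→X9] = [486, 324, 162]
r3 m[φ2→X14] = [27, 36, 27]
r3 m[φ2→X4] = [486, 108, 270]
r3 m[φ3→X5] = [40, 64, 25]
r3 m[φ3→X10] = [72, 45, 32]
r3 m[φ4→X13] = [32, 64, 64]
r3 m[φ4→X10] = [8, 5, 5]
r3 m[φ5→X4] = [3, 2, 6]
r3 m[X5→φ0] = [5, 8, 5]
r3 m[X5→φ3] = [9, 9, 8]
r3 m[X14→φ0] = [54, 35, 45]
r3 m[X14→φ1] = [81, 63, 81]
r3 m[X14→φ2] = [54, 45, 45]
r3 m[X13→φ4] = [1, 1, 1]
r3 m[X10→φ3] = [8, 5, 5]
r3 m[X10→φ4] = [8, 5, 4]
r3 m[X4→φ2] = [3, 2, 6]
r3 m[X4→φ5] = [9, 2, 6]
r3 m[X9→φ1] = [1, 1, 1]
r4 m[φ0→X5] = [486, 405, 432]
r4 m[φ0→X14] = [45, 72, 72]
r4 m[φ1→X14] = [6, 5, 5]
r4 m[φ1→X9] = [486, 324, 162]
r4 m[φ2→X14] = [27, 36, 27]
r4 m[φ2→X4] = [486, 108, 270]
r4 m[φ3→X5] = [40, 64, 25]
r4 m[φ3→X10] = [72, 45, 32]
r4 m[φ4→X13] = [32, 64, 64]
r4 m[φ4→X10] = [8, 5, 5]
r4 m[φ5→X4] = [3, 2, 6]
r4 m[X5→φ0] = [40, 64, 25]
r4 m[X5→φ3] = [486, 405, 432]
r4 m[X14→φ0] = [162, 180, 135]
r4 m[X14→φ1] = [1215, 2592, 1944]
r4 m[X14→φ2] = [270, 360, 360]
r4 m[X13→φ4] = [1, 1, 1]
r4 m[X10→φ3] = [8, 5, 5]
r4 m[X10→φ4] = [72, 45, 32]
r4 m[X4→φ2] = [3, 2, 6]
r4 m[X4→φ5] = [486, 108, 270]
r4 m[X9→φ1] = [1, 1, 1]
r5 m[φ0→X5] = [1458, 1620, 1440]
r5 m[φ0→X14] = [360, 576, 576]
r5 m[φ1→X14] = [6, 5, 5]
r5 m[φ1→X9] = [12960, 5832, 5184]
r5 m[φ2→X14] = [27, 36, 27]
r5 m[φ2→X4] = [3240, 720, 2160]
r5 m[φ3→X5] = [40, 64, 25]
r5 m[φ3→X10] = [3240, 2430, 1728]
r5 m[φ4→X13] = [288, 576, 576]
r5 m[φ4→X10] = [8, 5, 5]
r5 m[φ5→X4] = [3, 2, 6]
r5 m[X5→φ0] = [40, 64, 25]
r5 m[X5→φ3] = [486, 405, 432]
r5 m[X14→φ0] = [162, 180, 135]
r5 m[X14→φ1] = [1215, 2592, 1944]
r5 m[X14→φ2] = [270, 360, 360]
r5 m[X13→φ4] = [1, 1, 1]
r5 m[X10→φ3] = [8, 5, 5]
r5 m[X10→φ4] = [72, 45, 32]
r5 m[X4→φ2] = [3, 2, 6]
r5 m[X4→φ5] = [486, 108, 270]
r5 m[X9→φ1] = [1, 1, 1]
r6 m[φ0→X5] = [1458, 1620, 1440]
r6 m[φ0→X14] = [360, 576, 576]
r6 m[φ1→X14] = [6, 5, 5]
r6 m[φ1→X9] = [12960, 5832, 5184]
r6 m[φ2→X14] = [27, 36, 27]
r6 m[φ2→X4] = [3240, 720, 2160]
r6 m[φ3→X5] = [40, 64, 25]
r6 m[φ3→X10] = [3240, 2430, 1728]
r6 m[φ4→X13] = [288, 576, 576]
r6 m[φ4→X10] = [8, 5, 5]
r6 m[φ5→X4] = [3, 2, 6]
r6 m[X5→φ0] = [40, 64, 25]
r6 m[X5→φ3] = [1458, 1620, 1440]
r6 m[X14→φ0] = [162, 180, 135]
r6 m[X14→φ1] = [9720, 20736, 15552]
r6 m[X14→φ2] = [2160, 2880, 2880]
r6 m[X13→φ4] = [1, 1, 1]
r6 m[X10→φ3] = [8, 5, 5]
r6 m[X10→φ4] = [3240, 2430, 1728]
r6 m[X4→φ2] = [3, 2, 6]
r6 m[X4→φ5] = [3240, 720, 2160]
r6 m[X9→φ1] = [1, 1, 1]
r7 m[φ0→X5] = [1458, 1620, 1440]
r7 m[φ0→X14] = [360, 576, 576]
r7 m[φ1→X14] = [6, 5, 5]
r7 m[φ1→X9] = [103680, 46656, 41472]
r7 m[φ2→X14] = [27, 36, 27]
r7 m[φ2→X4] = [25920, 5760, 17280]
r7 m[φ3→X5] = [40, 64, 25]
r7 m[φ3→X10] = [12960, 8100, 5760]
r7 m[φ4→X13] = [12960, 25920, 25920]
r7 m[φ4→X10] = [8, 5, 5]
r7 m[φ5→X4] = [3, 2, 6]
r7 m[X5→φ0] = [40, 64, 25]
r7 m[X5→φ3] = [1458, 1620, 1440]
r7 m[X14→φ0] = [162, 180, 135]
r7 m[X14→φ1] = [9720, 20736, 15552]
r7 m[X14→φ2] = [2160, 2880, 2880]
r7 m[X13→φ4] = [1, 1, 1]
r7 m[X10→φ3] = [8, 5, 5]
r7 m[X10→φ4] = [3240, 2430, 1728]
r7 m[X4→φ2] = [3, 2, 6]
r7 m[X4→φ5] = [3240, 720, 2160]
r7 m[X9→φ1] = [1, 1, 1]
r8 m[φ0→X5] = [1458, 1620, 1440]
r8 m[φ0→X14] = [360, 576, 576]
r8 m[φ1→X14] = [6, 5, 5]
r8 m[φ1→X9] = [103680, 46656, 41472]
r8 m[φ2→X14] = [27, 36, 27]
r8 m[φ2→X4] = [25920, 5760, 17280]
r8 m[φ3→X5] = [40, 64, 25]
r8 m[φ3→X10] = [12960, 8100, 5760]
r8 m[φ4→X13] = [12960, 25920, 25920]
r8 m[φ4→X10] = [8, 5, 5]
r8 m[φ5→X4] = [3, 2, 6]
r8 m[X5→φ0] = [40, 64, 25]
r8 m[X5→φ3] = [1458, 1620, 1440]
r8 m[X14→φ0] = [162, 180, 135]
r8 m[X14→φ1] = [9720, 20736, 15552]
r8 m[X14→φ2] = [2160, 2880, 2880]
r8 m[X13→φ4] = [1, 1, 1]
r8 m[X10→φ3] = [8, 5, 5]
r8 m[X10→φ4] = [12960, 8100, 5760]
r8 m[X4→φ2] = [3, 2, 6]
r8 m[X4→φ5] = [25920, 5760, 17280]
r8 m[X9→φ1] = [1, 1, 1]
r9 m[φ0→X5] = [1458, 1620, 1440]
r9 m[φ0→X14] = [360, 576, 576]
r9 m[φ1→X14] = [6, 5, 5]
r9 m[φ1→X9] = [103680, 46656, 41472]
r9 m[φ2→X14] = [27, 36, 27]
r9 m[φ2→X4] = [25920, 5760, 17280]
r9 m[φ3→X5] = [40, 64, 25]
r9 m[φ3→X10] = [12960, 8100, 5760]
r9 m[φ4→X13] = [51840, 103680, 103680]
r9 m[φ4→X10] = [8, 5, 5]
r9 m[φ5→X4] = [3, 2, 6]
r9 m[X5→φ0] = [40, 64, 25]
r9 m[X5→φ3] = [1458, 1620, 1440]
r9 m[X14→φ0] = [162, 180, 135]
r9 m[X14→φ1] = [9720, 20736, 15552]
r9 m[X14→φ2] = [2160, 2880, 2880]
r9 m[X13→φ4] = [1, 1, 1]
r9 m[X10→φ3] = [8, 5, 5]
r9 m[X10→φ4] = [12960, 8100, 5760]
r9 m[X4→φ2] = [3, 2, 6]
r9 m[X4→φ5] = [25920, 5760, 17280]
r9 m[X9→φ1] = [1, 1, 1]
r10 m[φ0→X5] = [1458, 1620, 1440]
r10 m[φ0→X14] = [360, 576, 576]
r10 m[φ1→X14] = [6, 5, 5]
r10 m[φ1→X9] = [103680, 46656, 41472]
r10 m[φ2→X14] = [27, 36, 27]
r10 m[φ2→X4] = [25920, 5760, 17280]
r10 m[φ3→X5] = [40, 64, 25]
r10 m[φ3→X10] = [12960, 8100, 5760]
r10 m[φ4→X13] = [51840, 103680, 103680]
r10 m[φ4→X10] = [8, 5, 5]
r10 m[φ5→X4] = [3, 2, 6]
r10 m[X5→φ0] = [40, 64, 25]
r10 m[X5→φ3] = [1458, 1620, 1440]
r10 m[X14→φ0] = [162, 180, 135]
r10 m[X14→φ1] = [9720, 20736, 15552]
r10 m[X14→φ2] = [2160, 2880, 2880]
r10 m[X13→φ4] = [1, 1, 1]
r10 m[X10→φ3] = [8, 5, 5]
r10 m[X10→φ4] = [12960, 8100, 5760]
r10 m[X4→φ2] = [3, 2, 6]
r10 m[X4→φ5] = [25920, 5760, 17280]
r10 m[X9→φ1] = [1, 1, 1]
fixed point reached at round 10
traceback from X5: (X5=1, X14=1, X13=1, X10=0, X4=2, X9=0), score=103680

assignment: (X5=1, X14=1, X13=1, X10=0, X4=2, X9=0); score = 103680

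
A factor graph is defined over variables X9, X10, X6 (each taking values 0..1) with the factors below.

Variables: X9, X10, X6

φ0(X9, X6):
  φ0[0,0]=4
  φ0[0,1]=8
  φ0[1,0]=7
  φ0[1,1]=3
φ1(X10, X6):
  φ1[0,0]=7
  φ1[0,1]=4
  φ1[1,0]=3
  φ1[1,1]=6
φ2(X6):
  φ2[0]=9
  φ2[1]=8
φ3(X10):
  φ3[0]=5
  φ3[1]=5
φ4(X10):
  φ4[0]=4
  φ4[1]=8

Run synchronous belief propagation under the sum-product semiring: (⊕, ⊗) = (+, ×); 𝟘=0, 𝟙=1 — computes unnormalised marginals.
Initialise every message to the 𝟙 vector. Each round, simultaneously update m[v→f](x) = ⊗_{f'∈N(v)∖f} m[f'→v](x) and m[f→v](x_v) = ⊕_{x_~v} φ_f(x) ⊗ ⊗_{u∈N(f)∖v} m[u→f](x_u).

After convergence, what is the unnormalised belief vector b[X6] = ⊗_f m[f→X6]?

b[X6] = [25740, 28160]

init: all messages = 𝟙 over 2 values
r1 m[φ0→X9] = [12, 10]
r1 m[φ0→X6] = [11, 11]
r1 m[φ1→X10] = [11, 9]
r1 m[φ1→X6] = [10, 10]
r1 m[φ2→X6] = [9, 8]
r1 m[φ3→X10] = [5, 5]
r1 m[φ4→X10] = [4, 8]
r1 m[X9→φ0] = [1, 1]
r1 m[X10→φ1] = [1, 1]
r1 m[X10→φ3] = [1, 1]
r1 m[X10→φ4] = [1, 1]
r1 m[X6→φ0] = [1, 1]
r1 m[X6→φ1] = [1, 1]
r1 m[X6→φ2] = [1, 1]
r2 m[φ0→X9] = [12, 10]
r2 m[φ0→X6] = [11, 11]
r2 m[φ1→X10] = [11, 9]
r2 m[φ1→X6] = [10, 10]
r2 m[φ2→X6] = [9, 8]
r2 m[φ3→X10] = [5, 5]
r2 m[φ4→X10] = [4, 8]
r2 m[X9→φ0] = [1, 1]
r2 m[X10→φ1] = [20, 40]
r2 m[X10→φ3] = [44, 72]
r2 m[X10→φ4] = [55, 45]
r2 m[X6→φ0] = [90, 80]
r2 m[X6→φ1] = [99, 88]
r2 m[X6→φ2] = [110, 110]
r3 m[φ0→X9] = [1000, 870]
r3 m[φ0→X6] = [11, 11]
r3 m[φ1→X10] = [1045, 825]
r3 m[φ1→X6] = [260, 320]
r3 m[φ2→X6] = [9, 8]
r3 m[φ3→X10] = [5, 5]
r3 m[φ4→X10] = [4, 8]
r3 m[X9→φ0] = [1, 1]
r3 m[X10→φ1] = [20, 40]
r3 m[X10→φ3] = [44, 72]
r3 m[X10→φ4] = [55, 45]
r3 m[X6→φ0] = [90, 80]
r3 m[X6→φ1] = [99, 88]
r3 m[X6→φ2] = [110, 110]
r4 m[φ0→X9] = [1000, 870]
r4 m[φ0→X6] = [11, 11]
r4 m[φ1→X10] = [1045, 825]
r4 m[φ1→X6] = [260, 320]
r4 m[φ2→X6] = [9, 8]
r4 m[φ3→X10] = [5, 5]
r4 m[φ4→X10] = [4, 8]
r4 m[X9→φ0] = [1, 1]
r4 m[X10→φ1] = [20, 40]
r4 m[X10→φ3] = [4180, 6600]
r4 m[X10→φ4] = [5225, 4125]
r4 m[X6→φ0] = [2340, 2560]
r4 m[X6→φ1] = [99, 88]
r4 m[X6→φ2] = [2860, 3520]
r5 m[φ0→X9] = [29840, 24060]
r5 m[φ0→X6] = [11, 11]
r5 m[φ1→X10] = [1045, 825]
r5 m[φ1→X6] = [260, 320]
r5 m[φ2→X6] = [9, 8]
r5 m[φ3→X10] = [5, 5]
r5 m[φ4→X10] = [4, 8]
r5 m[X9→φ0] = [1, 1]
r5 m[X10→φ1] = [20, 40]
r5 m[X10→φ3] = [4180, 6600]
r5 m[X10→φ4] = [5225, 4125]
r5 m[X6→φ0] = [2340, 2560]
r5 m[X6→φ1] = [99, 88]
r5 m[X6→φ2] = [2860, 3520]
r6 m[φ0→X9] = [29840, 24060]
r6 m[φ0→X6] = [11, 11]
r6 m[φ1→X10] = [1045, 825]
r6 m[φ1→X6] = [260, 320]
r6 m[φ2→X6] = [9, 8]
r6 m[φ3→X10] = [5, 5]
r6 m[φ4→X10] = [4, 8]
r6 m[X9→φ0] = [1, 1]
r6 m[X10→φ1] = [20, 40]
r6 m[X10→φ3] = [4180, 6600]
r6 m[X10→φ4] = [5225, 4125]
r6 m[X6→φ0] = [2340, 2560]
r6 m[X6→φ1] = [99, 88]
r6 m[X6→φ2] = [2860, 3520]
fixed point reached at round 6
b[X6] = ⊗ incoming = [25740, 28160]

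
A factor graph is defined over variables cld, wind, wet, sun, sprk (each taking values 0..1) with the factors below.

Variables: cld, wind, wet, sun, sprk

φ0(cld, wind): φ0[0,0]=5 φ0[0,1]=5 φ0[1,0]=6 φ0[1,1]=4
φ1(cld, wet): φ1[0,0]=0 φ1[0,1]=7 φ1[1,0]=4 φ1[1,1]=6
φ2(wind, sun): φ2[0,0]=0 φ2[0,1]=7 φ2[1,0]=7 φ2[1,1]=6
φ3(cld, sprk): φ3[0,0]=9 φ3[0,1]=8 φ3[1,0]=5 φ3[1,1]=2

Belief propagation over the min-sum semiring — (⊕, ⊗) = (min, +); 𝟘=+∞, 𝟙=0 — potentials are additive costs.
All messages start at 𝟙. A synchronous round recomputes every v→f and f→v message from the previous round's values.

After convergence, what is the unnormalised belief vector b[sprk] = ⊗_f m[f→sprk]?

b[sprk] = [14, 12]

init: all messages = 𝟙 over 2 values
r1 m[φ0→cld] = [5, 4]
r1 m[φ0→wind] = [5, 4]
r1 m[φ1→cld] = [0, 4]
r1 m[φ1→wet] = [0, 6]
r1 m[φ2→wind] = [0, 6]
r1 m[φ2→sun] = [0, 6]
r1 m[φ3→cld] = [8, 2]
r1 m[φ3→sprk] = [5, 2]
r1 m[cld→φ0] = [0, 0]
r1 m[cld→φ1] = [0, 0]
r1 m[cld→φ3] = [0, 0]
r1 m[wind→φ0] = [0, 0]
r1 m[wind→φ2] = [0, 0]
r1 m[wet→φ1] = [0, 0]
r1 m[sun→φ2] = [0, 0]
r1 m[sprk→φ3] = [0, 0]
r2 m[φ0→cld] = [5, 4]
r2 m[φ0→wind] = [5, 4]
r2 m[φ1→cld] = [0, 4]
r2 m[φ1→wet] = [0, 6]
r2 m[φ2→wind] = [0, 6]
r2 m[φ2→sun] = [0, 6]
r2 m[φ3→cld] = [8, 2]
r2 m[φ3→sprk] = [5, 2]
r2 m[cld→φ0] = [8, 6]
r2 m[cld→φ1] = [13, 6]
r2 m[cld→φ3] = [5, 8]
r2 m[wind→φ0] = [0, 6]
r2 m[wind→φ2] = [5, 4]
r2 m[wet→φ1] = [0, 0]
r2 m[sun→φ2] = [0, 0]
r2 m[sprk→φ3] = [0, 0]
r3 m[φ0→cld] = [5, 6]
r3 m[φ0→wind] = [12, 10]
r3 m[φ1→cld] = [0, 4]
r3 m[φ1→wet] = [10, 12]
r3 m[φ2→wind] = [0, 6]
r3 m[φ2→sun] = [5, 10]
r3 m[φ3→cld] = [8, 2]
r3 m[φ3→sprk] = [13, 10]
r3 m[cld→φ0] = [8, 6]
r3 m[cld→φ1] = [13, 6]
r3 m[cld→φ3] = [5, 8]
r3 m[wind→φ0] = [0, 6]
r3 m[wind→φ2] = [5, 4]
r3 m[wet→φ1] = [0, 0]
r3 m[sun→φ2] = [0, 0]
r3 m[sprk→φ3] = [0, 0]
r4 m[φ0→cld] = [5, 6]
r4 m[φ0→wind] = [12, 10]
r4 m[φ1→cld] = [0, 4]
r4 m[φ1→wet] = [10, 12]
r4 m[φ2→wind] = [0, 6]
r4 m[φ2→sun] = [5, 10]
r4 m[φ3→cld] = [8, 2]
r4 m[φ3→sprk] = [13, 10]
r4 m[cld→φ0] = [8, 6]
r4 m[cld→φ1] = [13, 8]
r4 m[cld→φ3] = [5, 10]
r4 m[wind→φ0] = [0, 6]
r4 m[wind→φ2] = [12, 10]
r4 m[wet→φ1] = [0, 0]
r4 m[sun→φ2] = [0, 0]
r4 m[sprk→φ3] = [0, 0]
r5 m[φ0→cld] = [5, 6]
r5 m[φ0→wind] = [12, 10]
r5 m[φ1→cld] = [0, 4]
r5 m[φ1→wet] = [12, 14]
r5 m[φ2→wind] = [0, 6]
r5 m[φ2→sun] = [12, 16]
r5 m[φ3→cld] = [8, 2]
r5 m[φ3→sprk] = [14, 12]
r5 m[cld→φ0] = [8, 6]
r5 m[cld→φ1] = [13, 8]
r5 m[cld→φ3] = [5, 10]
r5 m[wind→φ0] = [0, 6]
r5 m[wind→φ2] = [12, 10]
r5 m[wet→φ1] = [0, 0]
r5 m[sun→φ2] = [0, 0]
r5 m[sprk→φ3] = [0, 0]
r6 m[φ0→cld] = [5, 6]
r6 m[φ0→wind] = [12, 10]
r6 m[φ1→cld] = [0, 4]
r6 m[φ1→wet] = [12, 14]
r6 m[φ2→wind] = [0, 6]
r6 m[φ2→sun] = [12, 16]
r6 m[φ3→cld] = [8, 2]
r6 m[φ3→sprk] = [14, 12]
r6 m[cld→φ0] = [8, 6]
r6 m[cld→φ1] = [13, 8]
r6 m[cld→φ3] = [5, 10]
r6 m[wind→φ0] = [0, 6]
r6 m[wind→φ2] = [12, 10]
r6 m[wet→φ1] = [0, 0]
r6 m[sun→φ2] = [0, 0]
r6 m[sprk→φ3] = [0, 0]
fixed point reached at round 6
b[sprk] = ⊗ incoming = [14, 12]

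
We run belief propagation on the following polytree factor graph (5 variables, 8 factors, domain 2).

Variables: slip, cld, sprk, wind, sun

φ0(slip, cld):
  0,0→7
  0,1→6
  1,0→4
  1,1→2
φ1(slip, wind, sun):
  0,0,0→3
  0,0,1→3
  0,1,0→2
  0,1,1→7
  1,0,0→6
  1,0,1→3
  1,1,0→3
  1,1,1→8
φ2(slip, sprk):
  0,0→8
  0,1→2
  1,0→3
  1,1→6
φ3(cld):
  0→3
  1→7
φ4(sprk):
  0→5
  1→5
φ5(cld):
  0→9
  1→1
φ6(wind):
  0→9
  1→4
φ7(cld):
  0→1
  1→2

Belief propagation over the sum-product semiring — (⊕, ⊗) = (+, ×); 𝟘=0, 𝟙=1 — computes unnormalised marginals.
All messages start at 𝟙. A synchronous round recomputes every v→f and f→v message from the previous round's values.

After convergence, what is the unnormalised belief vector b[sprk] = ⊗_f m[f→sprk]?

init: all messages = 𝟙 over 2 values
r1 m[φ0→slip] = [13, 6]
r1 m[φ0→cld] = [11, 8]
r1 m[φ1→slip] = [15, 20]
r1 m[φ1→wind] = [15, 20]
r1 m[φ1→sun] = [14, 21]
r1 m[φ2→slip] = [10, 9]
r1 m[φ2→sprk] = [11, 8]
r1 m[φ3→cld] = [3, 7]
r1 m[φ4→sprk] = [5, 5]
r1 m[φ5→cld] = [9, 1]
r1 m[φ6→wind] = [9, 4]
r1 m[φ7→cld] = [1, 2]
r1 m[slip→φ0] = [1, 1]
r1 m[slip→φ1] = [1, 1]
r1 m[slip→φ2] = [1, 1]
r1 m[cld→φ0] = [1, 1]
r1 m[cld→φ3] = [1, 1]
r1 m[cld→φ5] = [1, 1]
r1 m[cld→φ7] = [1, 1]
r1 m[sprk→φ2] = [1, 1]
r1 m[sprk→φ4] = [1, 1]
r1 m[wind→φ1] = [1, 1]
r1 m[wind→φ6] = [1, 1]
r1 m[sun→φ1] = [1, 1]
r2 m[φ0→slip] = [13, 6]
r2 m[φ0→cld] = [11, 8]
r2 m[φ1→slip] = [15, 20]
r2 m[φ1→wind] = [15, 20]
r2 m[φ1→sun] = [14, 21]
r2 m[φ2→slip] = [10, 9]
r2 m[φ2→sprk] = [11, 8]
r2 m[φ3→cld] = [3, 7]
r2 m[φ4→sprk] = [5, 5]
r2 m[φ5→cld] = [9, 1]
r2 m[φ6→wind] = [9, 4]
r2 m[φ7→cld] = [1, 2]
r2 m[slip→φ0] = [150, 180]
r2 m[slip→φ1] = [130, 54]
r2 m[slip→φ2] = [195, 120]
r2 m[cld→φ0] = [27, 14]
r2 m[cld→φ3] = [99, 16]
r2 m[cld→φ5] = [33, 112]
r2 m[cld→φ7] = [297, 56]
r2 m[sprk→φ2] = [5, 5]
r2 m[sprk→φ4] = [11, 8]
r2 m[wind→φ1] = [9, 4]
r2 m[wind→φ6] = [15, 20]
r2 m[sun→φ1] = [1, 1]
r3 m[φ0→slip] = [273, 136]
r3 m[φ0→cld] = [1770, 1260]
r3 m[φ1→slip] = [90, 125]
r3 m[φ1→wind] = [1266, 1764]
r3 m[φ1→sun] = [8114, 10336]
r3 m[φ2→slip] = [50, 45]
r3 m[φ2→sprk] = [1920, 1110]
r3 m[φ3→cld] = [3, 7]
r3 m[φ4→sprk] = [5, 5]
r3 m[φ5→cld] = [9, 1]
r3 m[φ6→wind] = [9, 4]
r3 m[φ7→cld] = [1, 2]
r3 m[slip→φ0] = [150, 180]
r3 m[slip→φ1] = [130, 54]
r3 m[slip→φ2] = [195, 120]
r3 m[cld→φ0] = [27, 14]
r3 m[cld→φ3] = [99, 16]
r3 m[cld→φ5] = [33, 112]
r3 m[cld→φ7] = [297, 56]
r3 m[sprk→φ2] = [5, 5]
r3 m[sprk→φ4] = [11, 8]
r3 m[wind→φ1] = [9, 4]
r3 m[wind→φ6] = [15, 20]
r3 m[sun→φ1] = [1, 1]
r4 m[φ0→slip] = [273, 136]
r4 m[φ0→cld] = [1770, 1260]
r4 m[φ1→slip] = [90, 125]
r4 m[φ1→wind] = [1266, 1764]
r4 m[φ1→sun] = [8114, 10336]
r4 m[φ2→slip] = [50, 45]
r4 m[φ2→sprk] = [1920, 1110]
r4 m[φ3→cld] = [3, 7]
r4 m[φ4→sprk] = [5, 5]
r4 m[φ5→cld] = [9, 1]
r4 m[φ6→wind] = [9, 4]
r4 m[φ7→cld] = [1, 2]
r4 m[slip→φ0] = [4500, 5625]
r4 m[slip→φ1] = [13650, 6120]
r4 m[slip→φ2] = [24570, 17000]
r4 m[cld→φ0] = [27, 14]
r4 m[cld→φ3] = [15930, 2520]
r4 m[cld→φ5] = [5310, 17640]
r4 m[cld→φ7] = [47790, 8820]
r4 m[sprk→φ2] = [5, 5]
r4 m[sprk→φ4] = [1920, 1110]
r4 m[wind→φ1] = [9, 4]
r4 m[wind→φ6] = [1266, 1764]
r4 m[sun→φ1] = [1, 1]
r5 m[φ0→slip] = [273, 136]
r5 m[φ0→cld] = [54000, 38250]
r5 m[φ1→slip] = [90, 125]
r5 m[φ1→wind] = [136980, 190170]
r5 m[φ1→sun] = [881670, 1111830]
r5 m[φ2→slip] = [50, 45]
r5 m[φ2→sprk] = [247560, 151140]
r5 m[φ3→cld] = [3, 7]
r5 m[φ4→sprk] = [5, 5]
r5 m[φ5→cld] = [9, 1]
r5 m[φ6→wind] = [9, 4]
r5 m[φ7→cld] = [1, 2]
r5 m[slip→φ0] = [4500, 5625]
r5 m[slip→φ1] = [13650, 6120]
r5 m[slip→φ2] = [24570, 17000]
r5 m[cld→φ0] = [27, 14]
r5 m[cld→φ3] = [15930, 2520]
r5 m[cld→φ5] = [5310, 17640]
r5 m[cld→φ7] = [47790, 8820]
r5 m[sprk→φ2] = [5, 5]
r5 m[sprk→φ4] = [1920, 1110]
r5 m[wind→φ1] = [9, 4]
r5 m[wind→φ6] = [1266, 1764]
r5 m[sun→φ1] = [1, 1]
r6 m[φ0→slip] = [273, 136]
r6 m[φ0→cld] = [54000, 38250]
r6 m[φ1→slip] = [90, 125]
r6 m[φ1→wind] = [136980, 190170]
r6 m[φ1→sun] = [881670, 1111830]
r6 m[φ2→slip] = [50, 45]
r6 m[φ2→sprk] = [247560, 151140]
r6 m[φ3→cld] = [3, 7]
r6 m[φ4→sprk] = [5, 5]
r6 m[φ5→cld] = [9, 1]
r6 m[φ6→wind] = [9, 4]
r6 m[φ7→cld] = [1, 2]
r6 m[slip→φ0] = [4500, 5625]
r6 m[slip→φ1] = [13650, 6120]
r6 m[slip→φ2] = [24570, 17000]
r6 m[cld→φ0] = [27, 14]
r6 m[cld→φ3] = [486000, 76500]
r6 m[cld→φ5] = [162000, 535500]
r6 m[cld→φ7] = [1458000, 267750]
r6 m[sprk→φ2] = [5, 5]
r6 m[sprk→φ4] = [247560, 151140]
r6 m[wind→φ1] = [9, 4]
r6 m[wind→φ6] = [136980, 190170]
r6 m[sun→φ1] = [1, 1]
r7 m[φ0→slip] = [273, 136]
r7 m[φ0→cld] = [54000, 38250]
r7 m[φ1→slip] = [90, 125]
r7 m[φ1→wind] = [136980, 190170]
r7 m[φ1→sun] = [881670, 1111830]
r7 m[φ2→slip] = [50, 45]
r7 m[φ2→sprk] = [247560, 151140]
r7 m[φ3→cld] = [3, 7]
r7 m[φ4→sprk] = [5, 5]
r7 m[φ5→cld] = [9, 1]
r7 m[φ6→wind] = [9, 4]
r7 m[φ7→cld] = [1, 2]
r7 m[slip→φ0] = [4500, 5625]
r7 m[slip→φ1] = [13650, 6120]
r7 m[slip→φ2] = [24570, 17000]
r7 m[cld→φ0] = [27, 14]
r7 m[cld→φ3] = [486000, 76500]
r7 m[cld→φ5] = [162000, 535500]
r7 m[cld→φ7] = [1458000, 267750]
r7 m[sprk→φ2] = [5, 5]
r7 m[sprk→φ4] = [247560, 151140]
r7 m[wind→φ1] = [9, 4]
r7 m[wind→φ6] = [136980, 190170]
r7 m[sun→φ1] = [1, 1]
fixed point reached at round 7
b[sprk] = ⊗ incoming = [1237800, 755700]

b[sprk] = [1237800, 755700]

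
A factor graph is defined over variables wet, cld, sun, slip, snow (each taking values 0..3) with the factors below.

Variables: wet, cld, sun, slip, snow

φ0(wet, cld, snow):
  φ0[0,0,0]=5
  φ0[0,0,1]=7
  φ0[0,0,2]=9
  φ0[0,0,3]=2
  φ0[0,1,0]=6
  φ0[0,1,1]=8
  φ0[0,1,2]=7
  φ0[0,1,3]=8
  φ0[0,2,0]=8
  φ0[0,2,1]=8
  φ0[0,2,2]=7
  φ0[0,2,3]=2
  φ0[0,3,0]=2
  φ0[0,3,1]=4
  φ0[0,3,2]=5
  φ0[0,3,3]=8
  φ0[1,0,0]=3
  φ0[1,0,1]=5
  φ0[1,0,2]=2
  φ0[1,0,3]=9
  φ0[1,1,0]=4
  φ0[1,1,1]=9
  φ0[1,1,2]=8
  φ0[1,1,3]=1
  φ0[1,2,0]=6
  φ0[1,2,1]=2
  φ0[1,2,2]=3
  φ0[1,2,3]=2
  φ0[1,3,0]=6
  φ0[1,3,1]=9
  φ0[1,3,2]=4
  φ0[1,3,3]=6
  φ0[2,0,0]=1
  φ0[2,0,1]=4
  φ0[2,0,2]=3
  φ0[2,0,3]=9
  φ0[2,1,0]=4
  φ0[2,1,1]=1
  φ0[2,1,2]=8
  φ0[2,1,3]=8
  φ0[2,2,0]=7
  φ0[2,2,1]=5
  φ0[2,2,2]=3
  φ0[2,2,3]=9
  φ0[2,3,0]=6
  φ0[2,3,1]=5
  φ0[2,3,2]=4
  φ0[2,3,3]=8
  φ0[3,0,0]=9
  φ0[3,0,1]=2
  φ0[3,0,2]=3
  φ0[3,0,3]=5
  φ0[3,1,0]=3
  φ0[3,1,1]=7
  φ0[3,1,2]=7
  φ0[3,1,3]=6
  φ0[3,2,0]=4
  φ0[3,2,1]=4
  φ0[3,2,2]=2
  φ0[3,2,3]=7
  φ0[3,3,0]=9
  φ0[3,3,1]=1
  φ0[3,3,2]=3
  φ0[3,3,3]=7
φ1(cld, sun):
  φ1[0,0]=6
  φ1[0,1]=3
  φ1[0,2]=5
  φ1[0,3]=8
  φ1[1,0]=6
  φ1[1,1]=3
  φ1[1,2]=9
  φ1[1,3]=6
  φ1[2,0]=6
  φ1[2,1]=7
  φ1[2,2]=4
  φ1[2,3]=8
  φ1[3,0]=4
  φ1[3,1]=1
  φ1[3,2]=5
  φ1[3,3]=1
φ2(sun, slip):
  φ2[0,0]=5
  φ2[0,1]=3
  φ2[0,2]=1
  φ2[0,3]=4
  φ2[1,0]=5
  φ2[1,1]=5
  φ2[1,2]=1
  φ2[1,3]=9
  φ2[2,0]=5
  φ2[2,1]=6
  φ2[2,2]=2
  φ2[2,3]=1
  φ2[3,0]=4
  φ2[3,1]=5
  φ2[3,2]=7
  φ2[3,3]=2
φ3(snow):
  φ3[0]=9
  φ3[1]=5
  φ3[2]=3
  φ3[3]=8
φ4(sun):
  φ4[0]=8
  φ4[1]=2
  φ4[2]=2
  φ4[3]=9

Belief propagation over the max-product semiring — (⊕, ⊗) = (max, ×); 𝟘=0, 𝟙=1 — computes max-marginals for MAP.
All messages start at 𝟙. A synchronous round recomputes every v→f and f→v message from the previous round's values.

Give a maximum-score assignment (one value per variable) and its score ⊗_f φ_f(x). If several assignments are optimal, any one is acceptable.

assignment: (wet=3, cld=0, sun=3, slip=2, snow=0); score = 40824

init: all messages = 𝟙 over 4 values
r1 m[φ0→wet] = [9, 9, 9, 9]
r1 m[φ0→cld] = [9, 9, 9, 9]
r1 m[φ0→snow] = [9, 9, 9, 9]
r1 m[φ1→cld] = [8, 9, 8, 5]
r1 m[φ1→sun] = [6, 7, 9, 8]
r1 m[φ2→sun] = [5, 9, 6, 7]
r1 m[φ2→slip] = [5, 6, 7, 9]
r1 m[φ3→snow] = [9, 5, 3, 8]
r1 m[φ4→sun] = [8, 2, 2, 9]
r1 m[wet→φ0] = [1, 1, 1, 1]
r1 m[cld→φ0] = [1, 1, 1, 1]
r1 m[cld→φ1] = [1, 1, 1, 1]
r1 m[sun→φ1] = [1, 1, 1, 1]
r1 m[sun→φ2] = [1, 1, 1, 1]
r1 m[sun→φ4] = [1, 1, 1, 1]
r1 m[slip→φ2] = [1, 1, 1, 1]
r1 m[snow→φ0] = [1, 1, 1, 1]
r1 m[snow→φ3] = [1, 1, 1, 1]
r2 m[φ0→wet] = [9, 9, 9, 9]
r2 m[φ0→cld] = [9, 9, 9, 9]
r2 m[φ0→snow] = [9, 9, 9, 9]
r2 m[φ1→cld] = [8, 9, 8, 5]
r2 m[φ1→sun] = [6, 7, 9, 8]
r2 m[φ2→sun] = [5, 9, 6, 7]
r2 m[φ2→slip] = [5, 6, 7, 9]
r2 m[φ3→snow] = [9, 5, 3, 8]
r2 m[φ4→sun] = [8, 2, 2, 9]
r2 m[wet→φ0] = [1, 1, 1, 1]
r2 m[cld→φ0] = [8, 9, 8, 5]
r2 m[cld→φ1] = [9, 9, 9, 9]
r2 m[sun→φ1] = [40, 18, 12, 63]
r2 m[sun→φ2] = [48, 14, 18, 72]
r2 m[sun→φ4] = [30, 63, 54, 56]
r2 m[slip→φ2] = [1, 1, 1, 1]
r2 m[snow→φ0] = [9, 5, 3, 8]
r2 m[snow→φ3] = [9, 9, 9, 9]
r3 m[φ0→wet] = [576, 576, 576, 648]
r3 m[φ0→cld] = [81, 64, 72, 81]
r3 m[φ0→snow] = [72, 81, 72, 72]
r3 m[φ1→cld] = [504, 378, 504, 160]
r3 m[φ1→sun] = [54, 63, 81, 72]
r3 m[φ2→sun] = [5, 9, 6, 7]
r3 m[φ2→slip] = [288, 360, 504, 192]
r3 m[φ3→snow] = [9, 5, 3, 8]
r3 m[φ4→sun] = [8, 2, 2, 9]
r3 m[wet→φ0] = [1, 1, 1, 1]
r3 m[cld→φ0] = [8, 9, 8, 5]
r3 m[cld→φ1] = [9, 9, 9, 9]
r3 m[sun→φ1] = [40, 18, 12, 63]
r3 m[sun→φ2] = [48, 14, 18, 72]
r3 m[sun→φ4] = [30, 63, 54, 56]
r3 m[slip→φ2] = [1, 1, 1, 1]
r3 m[snow→φ0] = [9, 5, 3, 8]
r3 m[snow→φ3] = [9, 9, 9, 9]
r4 m[φ0→wet] = [576, 576, 576, 648]
r4 m[φ0→cld] = [81, 64, 72, 81]
r4 m[φ0→snow] = [72, 81, 72, 72]
r4 m[φ1→cld] = [504, 378, 504, 160]
r4 m[φ1→sun] = [54, 63, 81, 72]
r4 m[φ2→sun] = [5, 9, 6, 7]
r4 m[φ2→slip] = [288, 360, 504, 192]
r4 m[φ3→snow] = [9, 5, 3, 8]
r4 m[φ4→sun] = [8, 2, 2, 9]
r4 m[wet→φ0] = [1, 1, 1, 1]
r4 m[cld→φ0] = [504, 378, 504, 160]
r4 m[cld→φ1] = [81, 64, 72, 81]
r4 m[sun→φ1] = [40, 18, 12, 63]
r4 m[sun→φ2] = [432, 126, 162, 648]
r4 m[sun→φ4] = [270, 567, 486, 504]
r4 m[slip→φ2] = [1, 1, 1, 1]
r4 m[snow→φ0] = [9, 5, 3, 8]
r4 m[snow→φ3] = [72, 81, 72, 72]
r5 m[φ0→wet] = [36288, 36288, 36288, 40824]
r5 m[φ0→cld] = [81, 64, 72, 81]
r5 m[φ0→snow] = [4536, 4032, 4536, 4536]
r5 m[φ1→cld] = [504, 378, 504, 160]
r5 m[φ1→sun] = [486, 504, 576, 648]
r5 m[φ2→sun] = [5, 9, 6, 7]
r5 m[φ2→slip] = [2592, 3240, 4536, 1728]
r5 m[φ3→snow] = [9, 5, 3, 8]
r5 m[φ4→sun] = [8, 2, 2, 9]
r5 m[wet→φ0] = [1, 1, 1, 1]
r5 m[cld→φ0] = [504, 378, 504, 160]
r5 m[cld→φ1] = [81, 64, 72, 81]
r5 m[sun→φ1] = [40, 18, 12, 63]
r5 m[sun→φ2] = [432, 126, 162, 648]
r5 m[sun→φ4] = [270, 567, 486, 504]
r5 m[slip→φ2] = [1, 1, 1, 1]
r5 m[snow→φ0] = [9, 5, 3, 8]
r5 m[snow→φ3] = [72, 81, 72, 72]
r6 m[φ0→wet] = [36288, 36288, 36288, 40824]
r6 m[φ0→cld] = [81, 64, 72, 81]
r6 m[φ0→snow] = [4536, 4032, 4536, 4536]
r6 m[φ1→cld] = [504, 378, 504, 160]
r6 m[φ1→sun] = [486, 504, 576, 648]
r6 m[φ2→sun] = [5, 9, 6, 7]
r6 m[φ2→slip] = [2592, 3240, 4536, 1728]
r6 m[φ3→snow] = [9, 5, 3, 8]
r6 m[φ4→sun] = [8, 2, 2, 9]
r6 m[wet→φ0] = [1, 1, 1, 1]
r6 m[cld→φ0] = [504, 378, 504, 160]
r6 m[cld→φ1] = [81, 64, 72, 81]
r6 m[sun→φ1] = [40, 18, 12, 63]
r6 m[sun→φ2] = [3888, 1008, 1152, 5832]
r6 m[sun→φ4] = [2430, 4536, 3456, 4536]
r6 m[slip→φ2] = [1, 1, 1, 1]
r6 m[snow→φ0] = [9, 5, 3, 8]
r6 m[snow→φ3] = [4536, 4032, 4536, 4536]
r7 m[φ0→wet] = [36288, 36288, 36288, 40824]
r7 m[φ0→cld] = [81, 64, 72, 81]
r7 m[φ0→snow] = [4536, 4032, 4536, 4536]
r7 m[φ1→cld] = [504, 378, 504, 160]
r7 m[φ1→sun] = [486, 504, 576, 648]
r7 m[φ2→sun] = [5, 9, 6, 7]
r7 m[φ2→slip] = [23328, 29160, 40824, 15552]
r7 m[φ3→snow] = [9, 5, 3, 8]
r7 m[φ4→sun] = [8, 2, 2, 9]
r7 m[wet→φ0] = [1, 1, 1, 1]
r7 m[cld→φ0] = [504, 378, 504, 160]
r7 m[cld→φ1] = [81, 64, 72, 81]
r7 m[sun→φ1] = [40, 18, 12, 63]
r7 m[sun→φ2] = [3888, 1008, 1152, 5832]
r7 m[sun→φ4] = [2430, 4536, 3456, 4536]
r7 m[slip→φ2] = [1, 1, 1, 1]
r7 m[snow→φ0] = [9, 5, 3, 8]
r7 m[snow→φ3] = [4536, 4032, 4536, 4536]
r8 m[φ0→wet] = [36288, 36288, 36288, 40824]
r8 m[φ0→cld] = [81, 64, 72, 81]
r8 m[φ0→snow] = [4536, 4032, 4536, 4536]
r8 m[φ1→cld] = [504, 378, 504, 160]
r8 m[φ1→sun] = [486, 504, 576, 648]
r8 m[φ2→sun] = [5, 9, 6, 7]
r8 m[φ2→slip] = [23328, 29160, 40824, 15552]
r8 m[φ3→snow] = [9, 5, 3, 8]
r8 m[φ4→sun] = [8, 2, 2, 9]
r8 m[wet→φ0] = [1, 1, 1, 1]
r8 m[cld→φ0] = [504, 378, 504, 160]
r8 m[cld→φ1] = [81, 64, 72, 81]
r8 m[sun→φ1] = [40, 18, 12, 63]
r8 m[sun→φ2] = [3888, 1008, 1152, 5832]
r8 m[sun→φ4] = [2430, 4536, 3456, 4536]
r8 m[slip→φ2] = [1, 1, 1, 1]
r8 m[snow→φ0] = [9, 5, 3, 8]
r8 m[snow→φ3] = [4536, 4032, 4536, 4536]
fixed point reached at round 8
traceback from wet: (wet=3, cld=0, sun=3, slip=2, snow=0), score=40824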